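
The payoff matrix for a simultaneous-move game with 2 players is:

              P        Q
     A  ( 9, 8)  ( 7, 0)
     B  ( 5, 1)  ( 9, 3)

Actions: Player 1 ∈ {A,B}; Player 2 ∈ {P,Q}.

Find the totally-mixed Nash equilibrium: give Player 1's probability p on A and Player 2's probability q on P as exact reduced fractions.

P1 indiff ⇒ q·9+(1-q)·7 = q·5+(1-q)·9 ⇒ q(4) = (1-q)(2) ⇒ q = 1/3
P2 indiff ⇒ p·8+(1-p)·1 = p·0+(1-p)·3 ⇒ p(8) = (1-p)(2) ⇒ p = 1/5

(p,q) = (1/5, 1/3)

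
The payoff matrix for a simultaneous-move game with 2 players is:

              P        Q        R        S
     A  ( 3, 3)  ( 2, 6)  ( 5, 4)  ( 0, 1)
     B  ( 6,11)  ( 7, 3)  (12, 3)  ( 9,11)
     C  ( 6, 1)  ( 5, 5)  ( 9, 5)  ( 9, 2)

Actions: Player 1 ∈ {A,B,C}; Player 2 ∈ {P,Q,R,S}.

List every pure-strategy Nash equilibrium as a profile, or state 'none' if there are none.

NE set: (B,P), (B,S)

(A,P): not NE [P1→C gives 6>3; P2→Q gives 6>3]
(A,Q): not NE [P1→B gives 7>2]
(A,R): not NE [P1→B gives 12>5; P2→Q gives 6>4]
(A,S): not NE [P1→C gives 9>0; P2→Q gives 6>1]
(B,P): NE
(B,Q): not NE [P2→S gives 11>3]
(B,R): not NE [P2→S gives 11>3]
(B,S): NE
(C,P): not NE [P2→R gives 5>1]
(C,Q): not NE [P1→B gives 7>5]
(C,R): not NE [P1→B gives 12>9]
(C,S): not NE [P2→R gives 5>2]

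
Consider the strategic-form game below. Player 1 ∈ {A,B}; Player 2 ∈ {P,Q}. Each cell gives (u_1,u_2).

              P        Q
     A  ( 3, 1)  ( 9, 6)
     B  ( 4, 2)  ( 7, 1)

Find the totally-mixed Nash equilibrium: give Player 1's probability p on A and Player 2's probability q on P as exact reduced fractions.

(p,q) = (1/6, 2/3)

P1 indiff ⇒ q·3+(1-q)·9 = q·4+(1-q)·7 ⇒ q(-1) = (1-q)(-2) ⇒ q = 2/3
P2 indiff ⇒ p·1+(1-p)·2 = p·6+(1-p)·1 ⇒ p(-5) = (1-p)(-1) ⇒ p = 1/6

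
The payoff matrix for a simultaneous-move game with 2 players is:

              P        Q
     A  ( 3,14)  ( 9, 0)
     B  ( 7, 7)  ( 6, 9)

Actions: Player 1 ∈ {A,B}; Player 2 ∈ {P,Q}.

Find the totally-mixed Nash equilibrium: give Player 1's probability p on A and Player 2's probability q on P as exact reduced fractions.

P1 indiff ⇒ q·3+(1-q)·9 = q·7+(1-q)·6 ⇒ q(-4) = (1-q)(-3) ⇒ q = 3/7
P2 indiff ⇒ p·14+(1-p)·7 = p·0+(1-p)·9 ⇒ p(14) = (1-p)(2) ⇒ p = 1/8

(p,q) = (1/8, 3/7)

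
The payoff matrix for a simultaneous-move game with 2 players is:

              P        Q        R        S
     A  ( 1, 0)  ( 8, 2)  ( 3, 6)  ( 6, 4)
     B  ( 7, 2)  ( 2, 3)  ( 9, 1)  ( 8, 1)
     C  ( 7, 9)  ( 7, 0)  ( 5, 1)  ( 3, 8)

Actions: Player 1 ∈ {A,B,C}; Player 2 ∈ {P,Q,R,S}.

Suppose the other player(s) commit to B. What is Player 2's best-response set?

u_2(P vs B) = 2
u_2(Q vs B) = 3
u_2(R vs B) = 1
u_2(S vs B) = 1
max payoff 3 at {Q}

BR_2 = {Q}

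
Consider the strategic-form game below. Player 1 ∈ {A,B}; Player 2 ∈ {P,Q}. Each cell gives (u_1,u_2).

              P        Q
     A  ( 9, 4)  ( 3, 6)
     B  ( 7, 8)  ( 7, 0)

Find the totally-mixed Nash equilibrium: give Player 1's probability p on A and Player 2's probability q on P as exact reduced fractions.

P1 indiff ⇒ q·9+(1-q)·3 = q·7+(1-q)·7 ⇒ q(2) = (1-q)(4) ⇒ q = 2/3
P2 indiff ⇒ p·4+(1-p)·8 = p·6+(1-p)·0 ⇒ p(-2) = (1-p)(-8) ⇒ p = 4/5

(p,q) = (4/5, 2/3)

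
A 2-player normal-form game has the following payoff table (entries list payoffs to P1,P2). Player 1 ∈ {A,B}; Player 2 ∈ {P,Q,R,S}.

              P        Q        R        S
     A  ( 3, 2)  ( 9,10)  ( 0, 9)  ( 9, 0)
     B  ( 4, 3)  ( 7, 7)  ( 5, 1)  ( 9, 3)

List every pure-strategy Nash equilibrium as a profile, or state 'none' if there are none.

(A,P): not NE [P1→B gives 4>3; P2→Q gives 10>2]
(A,Q): NE
(A,R): not NE [P1→B gives 5>0; P2→Q gives 10>9]
(A,S): not NE [P2→Q gives 10>0]
(B,P): not NE [P2→Q gives 7>3]
(B,Q): not NE [P1→A gives 9>7]
(B,R): not NE [P2→Q gives 7>1]
(B,S): not NE [P2→Q gives 7>3]

PSNE = {(A,Q)}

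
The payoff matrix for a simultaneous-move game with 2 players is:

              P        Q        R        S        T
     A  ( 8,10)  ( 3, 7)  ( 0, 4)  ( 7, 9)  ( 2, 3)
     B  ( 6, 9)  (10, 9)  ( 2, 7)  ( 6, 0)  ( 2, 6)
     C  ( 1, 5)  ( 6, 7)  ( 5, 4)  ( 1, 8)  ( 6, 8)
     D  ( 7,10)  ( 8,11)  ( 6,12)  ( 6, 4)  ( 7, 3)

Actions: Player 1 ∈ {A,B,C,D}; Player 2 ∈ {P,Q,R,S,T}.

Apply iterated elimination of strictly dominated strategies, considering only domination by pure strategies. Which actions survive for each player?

Remaining: P1:{A,B,D} P2:{P,Q,R}

P1 drop C (D beats it: P:7>1 Q:8>6 R:6>5 S:6>1 T:7>6)
P2 drop S (P beats it: A:10>9 B:9>0 D:10>4)
P2 drop T (P beats it: A:10>3 B:9>6 D:10>3)
P1→{A,B,D} P2→{P,Q,R}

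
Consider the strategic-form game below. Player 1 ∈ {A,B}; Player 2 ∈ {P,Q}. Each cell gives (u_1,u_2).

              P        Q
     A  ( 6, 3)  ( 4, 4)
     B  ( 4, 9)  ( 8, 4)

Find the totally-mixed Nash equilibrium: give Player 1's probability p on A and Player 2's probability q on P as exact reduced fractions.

P1 indiff ⇒ q·6+(1-q)·4 = q·4+(1-q)·8 ⇒ q(2) = (1-q)(4) ⇒ q = 2/3
P2 indiff ⇒ p·3+(1-p)·9 = p·4+(1-p)·4 ⇒ p(-1) = (1-p)(-5) ⇒ p = 5/6

P1 mixes 5/6 on A; P2 mixes 2/3 on P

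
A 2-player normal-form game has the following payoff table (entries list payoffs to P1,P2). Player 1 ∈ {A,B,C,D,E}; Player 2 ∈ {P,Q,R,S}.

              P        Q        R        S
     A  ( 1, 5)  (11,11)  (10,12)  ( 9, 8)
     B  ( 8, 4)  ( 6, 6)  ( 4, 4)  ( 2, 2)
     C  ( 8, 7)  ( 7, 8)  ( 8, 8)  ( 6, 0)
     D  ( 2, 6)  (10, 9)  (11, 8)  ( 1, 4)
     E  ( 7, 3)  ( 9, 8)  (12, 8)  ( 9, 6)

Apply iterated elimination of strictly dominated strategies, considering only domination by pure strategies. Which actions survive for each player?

Survivors P1:{A,D,E} P2:{Q,R}

P2 drop P (Q beats it: A:11>5 B:6>4 C:8>7 D:9>6 E:8>3)
P1 drop B (A beats it: Q:11>6 R:10>4 S:9>2)
P1 drop C (A beats it: Q:11>7 R:10>8 S:9>6)
P2 drop S (Q beats it: A:11>8 D:9>4 E:8>6)
P1→{A,D,E} P2→{Q,R}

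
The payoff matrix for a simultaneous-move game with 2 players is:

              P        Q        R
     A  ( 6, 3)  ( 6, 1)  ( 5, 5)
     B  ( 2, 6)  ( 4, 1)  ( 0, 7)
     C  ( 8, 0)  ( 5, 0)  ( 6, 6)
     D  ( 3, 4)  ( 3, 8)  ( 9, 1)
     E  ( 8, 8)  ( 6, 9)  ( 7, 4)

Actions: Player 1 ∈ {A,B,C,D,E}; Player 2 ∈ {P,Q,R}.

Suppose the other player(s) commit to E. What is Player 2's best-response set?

u_2(P vs E) = 8
u_2(Q vs E) = 9
u_2(R vs E) = 4
max payoff 9 at {Q}

P2 best: {Q}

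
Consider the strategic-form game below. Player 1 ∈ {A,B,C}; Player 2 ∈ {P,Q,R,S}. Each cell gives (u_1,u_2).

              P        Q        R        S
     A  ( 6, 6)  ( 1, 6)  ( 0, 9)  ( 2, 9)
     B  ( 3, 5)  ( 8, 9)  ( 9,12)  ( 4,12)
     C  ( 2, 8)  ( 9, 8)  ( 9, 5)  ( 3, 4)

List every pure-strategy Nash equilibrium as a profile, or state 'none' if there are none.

PSNE = {(B,R), (B,S), (C,Q)}

(A,P): not NE [P2→S gives 9>6]
(A,Q): not NE [P1→C gives 9>1; P2→S gives 9>6]
(A,R): not NE [P1→C gives 9>0]
(A,S): not NE [P1→B gives 4>2]
(B,P): not NE [P1→A gives 6>3; P2→S gives 12>5]
(B,Q): not NE [P1→C gives 9>8; P2→S gives 12>9]
(B,R): NE
(B,S): NE
(C,P): not NE [P1→A gives 6>2]
(C,Q): NE
(C,R): not NE [P2→Q gives 8>5]
(C,S): not NE [P1→B gives 4>3; P2→Q gives 8>4]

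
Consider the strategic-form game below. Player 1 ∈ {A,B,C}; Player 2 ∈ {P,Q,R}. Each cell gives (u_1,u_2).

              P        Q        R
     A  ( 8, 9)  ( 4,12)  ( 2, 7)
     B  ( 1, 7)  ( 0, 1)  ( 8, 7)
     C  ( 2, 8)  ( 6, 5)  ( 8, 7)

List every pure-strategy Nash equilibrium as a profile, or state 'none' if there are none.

(A,P): not NE [P2→Q gives 12>9]
(A,Q): not NE [P1→C gives 6>4]
(A,R): not NE [P1→C gives 8>2; P2→Q gives 12>7]
(B,P): not NE [P1→A gives 8>1]
(B,Q): not NE [P1→C gives 6>0; P2→R gives 7>1]
(B,R): NE
(C,P): not NE [P1→A gives 8>2]
(C,Q): not NE [P2→P gives 8>5]
(C,R): not NE [P2→P gives 8>7]

PSNE = {(B,R)}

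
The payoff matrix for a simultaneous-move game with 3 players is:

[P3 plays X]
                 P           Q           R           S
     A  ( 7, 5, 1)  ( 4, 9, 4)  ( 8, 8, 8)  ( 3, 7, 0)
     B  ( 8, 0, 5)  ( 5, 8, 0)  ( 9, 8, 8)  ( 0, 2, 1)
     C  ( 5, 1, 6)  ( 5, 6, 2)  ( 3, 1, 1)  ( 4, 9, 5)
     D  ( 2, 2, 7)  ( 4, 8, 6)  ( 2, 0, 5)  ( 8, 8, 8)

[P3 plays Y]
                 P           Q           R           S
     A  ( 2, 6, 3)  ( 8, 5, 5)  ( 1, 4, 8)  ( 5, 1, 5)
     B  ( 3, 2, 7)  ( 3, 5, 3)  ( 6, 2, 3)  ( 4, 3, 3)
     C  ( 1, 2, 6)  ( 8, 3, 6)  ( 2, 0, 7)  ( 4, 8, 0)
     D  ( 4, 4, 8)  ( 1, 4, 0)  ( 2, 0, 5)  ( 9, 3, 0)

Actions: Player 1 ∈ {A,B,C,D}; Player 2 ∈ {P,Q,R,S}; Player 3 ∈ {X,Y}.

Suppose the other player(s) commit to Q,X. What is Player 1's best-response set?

BR_1 = {B,C}

u_1(A vs Q,X) = 4
u_1(B vs Q,X) = 5
u_1(C vs Q,X) = 5
u_1(D vs Q,X) = 4
max payoff 5 at {B,C}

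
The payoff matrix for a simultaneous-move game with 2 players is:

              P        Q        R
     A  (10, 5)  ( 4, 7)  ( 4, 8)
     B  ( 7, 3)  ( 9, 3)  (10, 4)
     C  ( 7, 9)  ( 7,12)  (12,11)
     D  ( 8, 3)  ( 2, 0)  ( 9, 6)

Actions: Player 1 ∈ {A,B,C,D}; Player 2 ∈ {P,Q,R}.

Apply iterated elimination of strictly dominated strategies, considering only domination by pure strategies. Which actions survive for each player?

P2 drop P (R beats it: A:8>5 B:4>3 C:11>9 D:6>3)
P1 drop A (B beats it: Q:9>4 R:10>4)
P1 drop D (B beats it: Q:9>2 R:10>9)
P1→{B,C} P2→{Q,R}

Survivors P1:{B,C} P2:{Q,R}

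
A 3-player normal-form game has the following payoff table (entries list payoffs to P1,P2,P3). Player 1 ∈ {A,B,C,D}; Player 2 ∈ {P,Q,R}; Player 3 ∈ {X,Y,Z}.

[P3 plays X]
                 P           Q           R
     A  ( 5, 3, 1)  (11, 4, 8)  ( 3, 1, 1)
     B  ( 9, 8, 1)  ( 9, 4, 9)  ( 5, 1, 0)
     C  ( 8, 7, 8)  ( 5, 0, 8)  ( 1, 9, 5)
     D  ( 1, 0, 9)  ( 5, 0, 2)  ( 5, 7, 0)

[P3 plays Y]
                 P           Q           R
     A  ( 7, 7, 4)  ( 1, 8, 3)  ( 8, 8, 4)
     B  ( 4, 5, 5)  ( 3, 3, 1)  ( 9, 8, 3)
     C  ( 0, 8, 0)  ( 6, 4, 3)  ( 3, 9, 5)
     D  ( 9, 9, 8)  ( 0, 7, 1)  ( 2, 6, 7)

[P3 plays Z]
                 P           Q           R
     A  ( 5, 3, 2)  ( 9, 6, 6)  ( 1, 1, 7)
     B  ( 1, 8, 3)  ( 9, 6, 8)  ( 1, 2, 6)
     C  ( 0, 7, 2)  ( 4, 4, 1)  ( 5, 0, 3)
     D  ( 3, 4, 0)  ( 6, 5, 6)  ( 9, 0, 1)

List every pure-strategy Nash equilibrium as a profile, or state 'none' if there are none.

(A,P,X): not NE [P1→B gives 9>5; P2→Q gives 4>3; P3→Y gives 4>1]
(A,P,Y): not NE [P1→D gives 9>7; P2→R gives 8>7]
(A,P,Z): not NE [P2→Q gives 6>3; P3→Y gives 4>2]
(A,Q,X): NE
(A,Q,Y): not NE [P1→C gives 6>1; P3→X gives 8>3]
(A,Q,Z): not NE [P3→X gives 8>6]
(A,R,X): not NE [P1→D gives 5>3; P2→Q gives 4>1; P3→Z gives 7>1]
(A,R,Y): not NE [P1→B gives 9>8; P3→Z gives 7>4]
(A,R,Z): not NE [P1→D gives 9>1; P2→Q gives 6>1]
(B,P,X): not NE [P3→Y gives 5>1]
(B,P,Y): not NE [P1→D gives 9>4; P2→R gives 8>5]
(B,P,Z): not NE [P1→A gives 5>1; P3→Y gives 5>3]
(B,Q,X): not NE [P1→A gives 11>9; P2→P gives 8>4]
(B,Q,Y): not NE [P1→C gives 6>3; P2→R gives 8>3; P3→X gives 9>1]
(B,Q,Z): not NE [P2→P gives 8>6; P3→X gives 9>8]
(B,R,X): not NE [P2→P gives 8>1; P3→Z gives 6>0]
(B,R,Y): not NE [P3→Z gives 6>3]
(B,R,Z): not NE [P1→D gives 9>1; P2→P gives 8>2]
(C,P,X): not NE [P1→B gives 9>8; P2→R gives 9>7]
(C,P,Y): not NE [P1→D gives 9>0; P2→R gives 9>8; P3→X gives 8>0]
(C,P,Z): not NE [P1→A gives 5>0; P3→X gives 8>2]
(C,Q,X): not NE [P1→A gives 11>5; P2→R gives 9>0]
(C,Q,Y): not NE [P2→R gives 9>4; P3→X gives 8>3]
(C,Q,Z): not NE [P1→B gives 9>4; P2→P gives 7>4; P3→X gives 8>1]
(C,R,X): not NE [P1→D gives 5>1]
(C,R,Y): not NE [P1→B gives 9>3]
(C,R,Z): not NE [P1→D gives 9>5; P2→P gives 7>0; P3→Y gives 5>3]
(D,P,X): not NE [P1→B gives 9>1; P2→R gives 7>0]
(D,P,Y): not NE [P3→X gives 9>8]
(D,P,Z): not NE [P1→A gives 5>3; P2→Q gives 5>4; P3→X gives 9>0]
(D,Q,X): not NE [P1→A gives 11>5; P2→R gives 7>0; P3→Z gives 6>2]
(D,Q,Y): not NE [P1→C gives 6>0; P2→P gives 9>7; P3→Z gives 6>1]
(D,Q,Z): not NE [P1→B gives 9>6]
(D,R,X): not NE [P3→Y gives 7>0]
(D,R,Y): not NE [P1→B gives 9>2; P2→P gives 9>6]
(D,R,Z): not NE [P2→Q gives 5>0; P3→Y gives 7>1]

PSNE = {(A,Q,X)}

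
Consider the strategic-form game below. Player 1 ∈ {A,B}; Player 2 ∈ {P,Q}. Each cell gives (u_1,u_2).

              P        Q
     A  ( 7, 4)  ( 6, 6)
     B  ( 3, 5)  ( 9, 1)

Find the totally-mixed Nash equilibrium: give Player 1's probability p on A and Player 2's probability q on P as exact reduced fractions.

p=2/3, q=3/7

P1 indiff ⇒ q·7+(1-q)·6 = q·3+(1-q)·9 ⇒ q(4) = (1-q)(3) ⇒ q = 3/7
P2 indiff ⇒ p·4+(1-p)·5 = p·6+(1-p)·1 ⇒ p(-2) = (1-p)(-4) ⇒ p = 2/3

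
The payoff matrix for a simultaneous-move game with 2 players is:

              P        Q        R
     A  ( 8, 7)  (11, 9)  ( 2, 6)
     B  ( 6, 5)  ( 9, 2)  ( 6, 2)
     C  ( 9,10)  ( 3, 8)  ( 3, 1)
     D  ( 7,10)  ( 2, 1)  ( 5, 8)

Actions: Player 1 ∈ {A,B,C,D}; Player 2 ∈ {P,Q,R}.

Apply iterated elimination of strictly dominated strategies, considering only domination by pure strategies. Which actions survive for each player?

P2 drop R (P beats it: A:7>6 B:5>2 C:10>1 D:10>8)
P1 drop B (A beats it: P:8>6 Q:11>9)
P1 drop D (A beats it: P:8>7 Q:11>2)
P1→{A,C} P2→{P,Q}

Survivors P1:{A,C} P2:{P,Q}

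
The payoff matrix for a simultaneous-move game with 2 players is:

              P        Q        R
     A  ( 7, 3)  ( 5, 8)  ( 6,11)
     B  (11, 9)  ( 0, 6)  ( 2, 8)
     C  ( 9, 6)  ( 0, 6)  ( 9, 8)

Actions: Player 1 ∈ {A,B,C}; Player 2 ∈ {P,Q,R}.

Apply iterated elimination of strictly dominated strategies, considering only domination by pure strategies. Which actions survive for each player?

P2 drop Q (R beats it: A:11>8 B:8>6 C:8>6)
P1 drop A (C beats it: P:9>7 R:9>6)
P1→{B,C} P2→{P,R}

Remaining: P1:{B,C} P2:{P,R}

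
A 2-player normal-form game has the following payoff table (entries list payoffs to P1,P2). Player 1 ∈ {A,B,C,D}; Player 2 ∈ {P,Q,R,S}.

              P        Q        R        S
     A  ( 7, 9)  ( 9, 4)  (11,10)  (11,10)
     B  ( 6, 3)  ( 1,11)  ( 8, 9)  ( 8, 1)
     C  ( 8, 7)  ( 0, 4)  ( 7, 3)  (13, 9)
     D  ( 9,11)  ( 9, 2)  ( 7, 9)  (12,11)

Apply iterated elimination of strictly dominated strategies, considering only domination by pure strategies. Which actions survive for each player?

P1 drop B (A beats it: P:7>6 Q:9>1 R:11>8 S:11>8)
P2 drop Q (P beats it: A:9>4 C:7>4 D:11>2)
P1→{A,C,D} P2→{P,R,S}

Remaining: P1:{A,C,D} P2:{P,R,S}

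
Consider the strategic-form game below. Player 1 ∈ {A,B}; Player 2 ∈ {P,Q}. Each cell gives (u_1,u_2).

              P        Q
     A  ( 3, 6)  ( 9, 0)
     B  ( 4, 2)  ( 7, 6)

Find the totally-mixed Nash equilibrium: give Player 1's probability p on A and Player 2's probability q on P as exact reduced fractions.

p=2/5, q=2/3

P1 indiff ⇒ q·3+(1-q)·9 = q·4+(1-q)·7 ⇒ q(-1) = (1-q)(-2) ⇒ q = 2/3
P2 indiff ⇒ p·6+(1-p)·2 = p·0+(1-p)·6 ⇒ p(6) = (1-p)(4) ⇒ p = 2/5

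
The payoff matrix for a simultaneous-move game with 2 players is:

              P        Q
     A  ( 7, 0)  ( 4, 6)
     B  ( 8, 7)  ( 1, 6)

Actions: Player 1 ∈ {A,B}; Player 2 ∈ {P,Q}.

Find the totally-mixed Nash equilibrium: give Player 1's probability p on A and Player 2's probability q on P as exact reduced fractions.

P1 indiff ⇒ q·7+(1-q)·4 = q·8+(1-q)·1 ⇒ q(-1) = (1-q)(-3) ⇒ q = 3/4
P2 indiff ⇒ p·0+(1-p)·7 = p·6+(1-p)·6 ⇒ p(-6) = (1-p)(-1) ⇒ p = 1/7

(p,q) = (1/7, 3/4)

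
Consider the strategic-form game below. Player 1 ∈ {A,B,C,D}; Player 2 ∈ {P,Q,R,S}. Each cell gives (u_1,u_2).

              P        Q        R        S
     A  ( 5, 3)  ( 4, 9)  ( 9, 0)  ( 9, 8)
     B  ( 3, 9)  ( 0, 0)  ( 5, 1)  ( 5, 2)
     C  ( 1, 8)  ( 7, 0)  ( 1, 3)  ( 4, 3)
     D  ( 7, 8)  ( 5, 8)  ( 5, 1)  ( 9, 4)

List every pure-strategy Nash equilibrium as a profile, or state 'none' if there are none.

PSNE = {(D,P)}

(A,P): not NE [P1→D gives 7>5; P2→Q gives 9>3]
(A,Q): not NE [P1→C gives 7>4]
(A,R): not NE [P2→Q gives 9>0]
(A,S): not NE [P2→Q gives 9>8]
(B,P): not NE [P1→D gives 7>3]
(B,Q): not NE [P1→C gives 7>0; P2→P gives 9>0]
(B,R): not NE [P1→A gives 9>5; P2→P gives 9>1]
(B,S): not NE [P1→D gives 9>5; P2→P gives 9>2]
(C,P): not NE [P1→D gives 7>1]
(C,Q): not NE [P2→P gives 8>0]
(C,R): not NE [P1→A gives 9>1; P2→P gives 8>3]
(C,S): not NE [P1→D gives 9>4; P2→P gives 8>3]
(D,P): NE
(D,Q): not NE [P1→C gives 7>5]
(D,R): not NE [P1→A gives 9>5; P2→Q gives 8>1]
(D,S): not NE [P2→Q gives 8>4]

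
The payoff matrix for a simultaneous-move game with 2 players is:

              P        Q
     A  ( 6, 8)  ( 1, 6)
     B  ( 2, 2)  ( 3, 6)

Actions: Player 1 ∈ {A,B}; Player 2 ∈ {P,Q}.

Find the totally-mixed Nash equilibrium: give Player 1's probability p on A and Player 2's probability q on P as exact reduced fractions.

P1 indiff ⇒ q·6+(1-q)·1 = q·2+(1-q)·3 ⇒ q(4) = (1-q)(2) ⇒ q = 1/3
P2 indiff ⇒ p·8+(1-p)·2 = p·6+(1-p)·6 ⇒ p(2) = (1-p)(4) ⇒ p = 2/3

(p,q) = (2/3, 1/3)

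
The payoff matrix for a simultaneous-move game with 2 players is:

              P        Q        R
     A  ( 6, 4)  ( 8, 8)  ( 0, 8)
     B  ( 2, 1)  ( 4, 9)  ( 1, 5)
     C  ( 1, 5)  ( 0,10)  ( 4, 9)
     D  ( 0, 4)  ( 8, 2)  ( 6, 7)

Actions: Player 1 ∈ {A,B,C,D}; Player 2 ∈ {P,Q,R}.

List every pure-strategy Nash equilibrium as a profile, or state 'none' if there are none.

Nash profiles: (A,Q), (D,R)

(A,P): not NE [P2→R gives 8>4]
(A,Q): NE
(A,R): not NE [P1→D gives 6>0]
(B,P): not NE [P1→A gives 6>2; P2→Q gives 9>1]
(B,Q): not NE [P1→D gives 8>4]
(B,R): not NE [P1→D gives 6>1; P2→Q gives 9>5]
(C,P): not NE [P1→A gives 6>1; P2→Q gives 10>5]
(C,Q): not NE [P1→D gives 8>0]
(C,R): not NE [P1→D gives 6>4; P2→Q gives 10>9]
(D,P): not NE [P1→A gives 6>0; P2→R gives 7>4]
(D,Q): not NE [P2→R gives 7>2]
(D,R): NE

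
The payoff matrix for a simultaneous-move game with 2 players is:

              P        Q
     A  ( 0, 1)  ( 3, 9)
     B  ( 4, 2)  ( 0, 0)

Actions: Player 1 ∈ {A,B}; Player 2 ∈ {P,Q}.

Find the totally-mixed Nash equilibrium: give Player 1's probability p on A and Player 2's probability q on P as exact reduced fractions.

P1 indiff ⇒ q·0+(1-q)·3 = q·4+(1-q)·0 ⇒ q(-4) = (1-q)(-3) ⇒ q = 3/7
P2 indiff ⇒ p·1+(1-p)·2 = p·9+(1-p)·0 ⇒ p(-8) = (1-p)(-2) ⇒ p = 1/5

p=1/5, q=3/7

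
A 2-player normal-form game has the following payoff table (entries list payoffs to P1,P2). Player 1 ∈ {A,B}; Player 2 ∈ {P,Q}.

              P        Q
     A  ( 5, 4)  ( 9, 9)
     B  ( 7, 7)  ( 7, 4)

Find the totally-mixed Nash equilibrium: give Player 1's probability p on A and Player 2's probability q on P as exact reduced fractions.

P1 indiff ⇒ q·5+(1-q)·9 = q·7+(1-q)·7 ⇒ q(-2) = (1-q)(-2) ⇒ q = 1/2
P2 indiff ⇒ p·4+(1-p)·7 = p·9+(1-p)·4 ⇒ p(-5) = (1-p)(-3) ⇒ p = 3/8

P1 mixes 3/8 on A; P2 mixes 1/2 on P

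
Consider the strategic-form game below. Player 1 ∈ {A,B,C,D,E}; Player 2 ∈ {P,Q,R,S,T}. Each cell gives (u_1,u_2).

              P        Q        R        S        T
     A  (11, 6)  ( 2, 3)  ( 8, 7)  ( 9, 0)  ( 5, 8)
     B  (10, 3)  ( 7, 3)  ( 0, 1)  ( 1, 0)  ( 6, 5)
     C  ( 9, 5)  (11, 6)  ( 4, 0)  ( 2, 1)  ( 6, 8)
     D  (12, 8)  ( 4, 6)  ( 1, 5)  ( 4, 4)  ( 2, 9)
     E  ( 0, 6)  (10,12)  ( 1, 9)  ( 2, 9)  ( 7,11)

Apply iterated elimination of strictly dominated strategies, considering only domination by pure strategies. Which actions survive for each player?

P2 drop P (T beats it: A:8>6 B:5>3 C:8>5 D:9>8 E:11>6)
P1 drop B (E beats it: Q:10>7 R:1>0 S:2>1 T:7>6)
P2 drop R (T beats it: A:8>7 C:8>0 D:9>5 E:11>9)
P2 drop S (Q beats it: A:3>0 C:6>1 D:6>4 E:12>9)
P1 drop A (C beats it: Q:11>2 T:6>5)
P1 drop D (C beats it: Q:11>4 T:6>2)
P1→{C,E} P2→{Q,T}

Survivors P1:{C,E} P2:{Q,T}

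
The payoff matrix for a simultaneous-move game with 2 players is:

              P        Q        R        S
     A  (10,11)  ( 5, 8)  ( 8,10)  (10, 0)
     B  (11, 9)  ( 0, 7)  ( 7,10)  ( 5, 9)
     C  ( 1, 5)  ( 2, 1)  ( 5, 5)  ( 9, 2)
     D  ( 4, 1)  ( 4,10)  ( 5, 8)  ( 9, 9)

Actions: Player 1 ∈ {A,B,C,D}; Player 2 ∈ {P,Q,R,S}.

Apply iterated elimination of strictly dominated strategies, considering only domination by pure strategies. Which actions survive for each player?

P1 drop C (A beats it: P:10>1 Q:5>2 R:8>5 S:10>9)
P1 drop D (A beats it: P:10>4 Q:5>4 R:8>5 S:10>9)
P2 drop Q (P beats it: A:11>8 B:9>7)
P2 drop S (R beats it: A:10>0 B:10>9)
P1→{A,B} P2→{P,R}

Remaining: P1:{A,B} P2:{P,R}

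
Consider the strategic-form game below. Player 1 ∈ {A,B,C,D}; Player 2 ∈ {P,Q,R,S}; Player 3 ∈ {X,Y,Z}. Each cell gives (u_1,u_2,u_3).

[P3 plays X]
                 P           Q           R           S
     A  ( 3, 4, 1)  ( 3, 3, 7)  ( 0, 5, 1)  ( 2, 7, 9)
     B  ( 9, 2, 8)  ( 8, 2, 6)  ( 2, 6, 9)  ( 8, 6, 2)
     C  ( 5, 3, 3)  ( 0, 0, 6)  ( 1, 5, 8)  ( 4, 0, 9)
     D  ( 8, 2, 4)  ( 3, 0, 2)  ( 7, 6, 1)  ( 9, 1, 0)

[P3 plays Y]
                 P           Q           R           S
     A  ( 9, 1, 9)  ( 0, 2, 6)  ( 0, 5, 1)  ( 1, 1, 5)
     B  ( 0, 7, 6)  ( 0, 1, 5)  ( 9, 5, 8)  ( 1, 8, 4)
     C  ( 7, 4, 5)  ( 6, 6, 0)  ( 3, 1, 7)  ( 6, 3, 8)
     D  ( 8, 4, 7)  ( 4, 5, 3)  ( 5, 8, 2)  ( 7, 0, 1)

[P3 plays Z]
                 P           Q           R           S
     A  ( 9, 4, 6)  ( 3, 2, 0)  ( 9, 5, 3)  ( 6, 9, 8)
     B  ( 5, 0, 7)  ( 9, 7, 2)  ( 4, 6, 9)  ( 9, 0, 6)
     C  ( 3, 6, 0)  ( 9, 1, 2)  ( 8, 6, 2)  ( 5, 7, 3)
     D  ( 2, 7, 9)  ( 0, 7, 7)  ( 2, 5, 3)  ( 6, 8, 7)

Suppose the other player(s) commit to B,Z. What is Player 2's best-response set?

BR_2 = {Q}

u_2(P vs B,Z) = 0
u_2(Q vs B,Z) = 7
u_2(R vs B,Z) = 6
u_2(S vs B,Z) = 0
max payoff 7 at {Q}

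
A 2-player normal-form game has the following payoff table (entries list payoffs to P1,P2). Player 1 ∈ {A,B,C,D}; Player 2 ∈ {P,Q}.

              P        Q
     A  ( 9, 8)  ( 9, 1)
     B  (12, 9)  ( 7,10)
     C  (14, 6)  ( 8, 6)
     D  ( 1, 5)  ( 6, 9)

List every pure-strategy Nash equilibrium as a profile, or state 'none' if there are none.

PSNE = {(C,P)}

(A,P): not NE [P1→C gives 14>9]
(A,Q): not NE [P2→P gives 8>1]
(B,P): not NE [P1→C gives 14>12; P2→Q gives 10>9]
(B,Q): not NE [P1→A gives 9>7]
(C,P): NE
(C,Q): not NE [P1→A gives 9>8]
(D,P): not NE [P1→C gives 14>1; P2→Q gives 9>5]
(D,Q): not NE [P1→A gives 9>6]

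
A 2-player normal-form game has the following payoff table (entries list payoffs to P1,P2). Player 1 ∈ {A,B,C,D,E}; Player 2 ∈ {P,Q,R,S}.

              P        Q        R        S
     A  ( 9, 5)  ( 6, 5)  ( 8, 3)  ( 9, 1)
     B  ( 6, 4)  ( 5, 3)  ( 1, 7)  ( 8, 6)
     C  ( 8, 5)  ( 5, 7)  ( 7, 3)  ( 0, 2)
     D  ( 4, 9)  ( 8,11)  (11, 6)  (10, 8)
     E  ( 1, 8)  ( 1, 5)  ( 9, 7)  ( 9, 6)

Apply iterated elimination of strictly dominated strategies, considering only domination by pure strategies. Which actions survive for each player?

Survivors P1:{A,D} P2:{P,Q}

P1 drop B (A beats it: P:9>6 Q:6>5 R:8>1 S:9>8)
P1 drop C (A beats it: P:9>8 Q:6>5 R:8>7 S:9>0)
P1 drop E (D beats it: P:4>1 Q:8>1 R:11>9 S:10>9)
P2 drop R (P beats it: A:5>3 D:9>6)
P2 drop S (P beats it: A:5>1 D:9>8)
P1→{A,D} P2→{P,Q}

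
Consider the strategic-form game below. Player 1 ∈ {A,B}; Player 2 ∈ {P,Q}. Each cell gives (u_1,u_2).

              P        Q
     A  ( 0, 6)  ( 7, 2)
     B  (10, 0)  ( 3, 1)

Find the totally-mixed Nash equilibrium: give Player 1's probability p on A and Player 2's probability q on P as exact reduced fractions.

(p,q) = (1/5, 2/7)

P1 indiff ⇒ q·0+(1-q)·7 = q·10+(1-q)·3 ⇒ q(-10) = (1-q)(-4) ⇒ q = 2/7
P2 indiff ⇒ p·6+(1-p)·0 = p·2+(1-p)·1 ⇒ p(4) = (1-p)(1) ⇒ p = 1/5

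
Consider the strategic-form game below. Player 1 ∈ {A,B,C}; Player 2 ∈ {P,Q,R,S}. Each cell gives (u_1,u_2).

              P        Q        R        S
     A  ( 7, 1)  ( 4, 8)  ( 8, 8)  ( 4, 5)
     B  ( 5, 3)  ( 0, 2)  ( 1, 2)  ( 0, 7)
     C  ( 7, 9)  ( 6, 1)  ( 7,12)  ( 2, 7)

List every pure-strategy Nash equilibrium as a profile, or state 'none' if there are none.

(A,P): not NE [P2→R gives 8>1]
(A,Q): not NE [P1→C gives 6>4]
(A,R): NE
(A,S): not NE [P2→R gives 8>5]
(B,P): not NE [P1→C gives 7>5; P2→S gives 7>3]
(B,Q): not NE [P1→C gives 6>0; P2→S gives 7>2]
(B,R): not NE [P1→A gives 8>1; P2→S gives 7>2]
(B,S): not NE [P1→A gives 4>0]
(C,P): not NE [P2→R gives 12>9]
(C,Q): not NE [P2→R gives 12>1]
(C,R): not NE [P1→A gives 8>7]
(C,S): not NE [P1→A gives 4>2; P2→R gives 12>7]

NE set: (A,R)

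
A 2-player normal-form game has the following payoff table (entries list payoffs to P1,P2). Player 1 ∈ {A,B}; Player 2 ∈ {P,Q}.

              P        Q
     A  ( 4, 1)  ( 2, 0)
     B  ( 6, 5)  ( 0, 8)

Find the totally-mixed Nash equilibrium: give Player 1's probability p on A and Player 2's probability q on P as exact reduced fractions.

p=3/4, q=1/2

P1 indiff ⇒ q·4+(1-q)·2 = q·6+(1-q)·0 ⇒ q(-2) = (1-q)(-2) ⇒ q = 1/2
P2 indiff ⇒ p·1+(1-p)·5 = p·0+(1-p)·8 ⇒ p(1) = (1-p)(3) ⇒ p = 3/4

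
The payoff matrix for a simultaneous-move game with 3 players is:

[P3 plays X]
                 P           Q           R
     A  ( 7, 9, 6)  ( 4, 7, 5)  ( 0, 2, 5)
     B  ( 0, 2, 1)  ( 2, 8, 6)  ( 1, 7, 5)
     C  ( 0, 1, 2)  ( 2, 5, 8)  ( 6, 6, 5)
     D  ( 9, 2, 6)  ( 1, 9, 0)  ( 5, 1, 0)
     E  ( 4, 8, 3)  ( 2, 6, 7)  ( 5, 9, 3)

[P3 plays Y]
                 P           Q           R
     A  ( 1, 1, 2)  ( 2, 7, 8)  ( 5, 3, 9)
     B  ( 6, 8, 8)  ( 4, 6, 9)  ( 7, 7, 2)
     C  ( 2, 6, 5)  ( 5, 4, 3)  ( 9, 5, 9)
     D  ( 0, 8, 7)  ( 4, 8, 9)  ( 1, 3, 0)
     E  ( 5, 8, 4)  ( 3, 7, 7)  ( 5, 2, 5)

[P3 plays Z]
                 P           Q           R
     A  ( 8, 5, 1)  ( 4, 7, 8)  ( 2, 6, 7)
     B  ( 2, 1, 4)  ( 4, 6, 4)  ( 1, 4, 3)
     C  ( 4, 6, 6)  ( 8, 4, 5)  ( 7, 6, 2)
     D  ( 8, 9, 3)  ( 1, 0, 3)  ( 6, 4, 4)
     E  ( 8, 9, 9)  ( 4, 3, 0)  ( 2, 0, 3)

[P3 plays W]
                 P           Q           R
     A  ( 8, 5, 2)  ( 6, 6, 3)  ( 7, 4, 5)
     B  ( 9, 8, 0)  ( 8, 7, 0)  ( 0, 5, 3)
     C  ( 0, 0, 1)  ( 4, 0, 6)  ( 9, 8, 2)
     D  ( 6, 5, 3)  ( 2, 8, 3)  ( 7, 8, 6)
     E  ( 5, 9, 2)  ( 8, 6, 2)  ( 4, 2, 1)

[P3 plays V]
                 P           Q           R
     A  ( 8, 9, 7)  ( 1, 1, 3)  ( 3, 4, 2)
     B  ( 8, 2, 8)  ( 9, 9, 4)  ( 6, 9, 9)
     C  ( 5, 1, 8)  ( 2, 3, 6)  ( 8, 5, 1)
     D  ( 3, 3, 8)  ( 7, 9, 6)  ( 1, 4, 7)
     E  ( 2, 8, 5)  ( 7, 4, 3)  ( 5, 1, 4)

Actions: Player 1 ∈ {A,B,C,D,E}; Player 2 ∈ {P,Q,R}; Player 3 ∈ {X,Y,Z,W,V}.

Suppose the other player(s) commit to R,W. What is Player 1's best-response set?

u_1(A vs R,W) = 7
u_1(B vs R,W) = 0
u_1(C vs R,W) = 9
u_1(D vs R,W) = 7
u_1(E vs R,W) = 4
max payoff 9 at {C}

P1 best: {C}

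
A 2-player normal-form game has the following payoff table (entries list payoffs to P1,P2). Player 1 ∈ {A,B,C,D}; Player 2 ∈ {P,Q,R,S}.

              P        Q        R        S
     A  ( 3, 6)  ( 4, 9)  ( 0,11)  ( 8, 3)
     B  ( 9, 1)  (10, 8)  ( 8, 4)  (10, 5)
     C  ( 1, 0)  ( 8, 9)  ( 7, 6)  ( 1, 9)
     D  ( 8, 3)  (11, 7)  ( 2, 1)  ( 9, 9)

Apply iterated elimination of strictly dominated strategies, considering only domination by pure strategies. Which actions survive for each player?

P1 drop A (B beats it: P:9>3 Q:10>4 R:8>0 S:10>8)
P1 drop C (B beats it: P:9>1 Q:10>8 R:8>7 S:10>1)
P2 drop P (Q beats it: B:8>1 D:7>3)
P2 drop R (Q beats it: B:8>4 D:7>1)
P1→{B,D} P2→{Q,S}

IESDS → P1:{B,D} P2:{Q,S}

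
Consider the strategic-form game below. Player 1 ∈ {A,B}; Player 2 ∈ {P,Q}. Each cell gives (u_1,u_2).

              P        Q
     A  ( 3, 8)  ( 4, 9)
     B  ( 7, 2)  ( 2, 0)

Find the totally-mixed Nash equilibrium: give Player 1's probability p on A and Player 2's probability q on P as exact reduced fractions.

P1 mixes 2/3 on A; P2 mixes 1/3 on P

P1 indiff ⇒ q·3+(1-q)·4 = q·7+(1-q)·2 ⇒ q(-4) = (1-q)(-2) ⇒ q = 1/3
P2 indiff ⇒ p·8+(1-p)·2 = p·9+(1-p)·0 ⇒ p(-1) = (1-p)(-2) ⇒ p = 2/3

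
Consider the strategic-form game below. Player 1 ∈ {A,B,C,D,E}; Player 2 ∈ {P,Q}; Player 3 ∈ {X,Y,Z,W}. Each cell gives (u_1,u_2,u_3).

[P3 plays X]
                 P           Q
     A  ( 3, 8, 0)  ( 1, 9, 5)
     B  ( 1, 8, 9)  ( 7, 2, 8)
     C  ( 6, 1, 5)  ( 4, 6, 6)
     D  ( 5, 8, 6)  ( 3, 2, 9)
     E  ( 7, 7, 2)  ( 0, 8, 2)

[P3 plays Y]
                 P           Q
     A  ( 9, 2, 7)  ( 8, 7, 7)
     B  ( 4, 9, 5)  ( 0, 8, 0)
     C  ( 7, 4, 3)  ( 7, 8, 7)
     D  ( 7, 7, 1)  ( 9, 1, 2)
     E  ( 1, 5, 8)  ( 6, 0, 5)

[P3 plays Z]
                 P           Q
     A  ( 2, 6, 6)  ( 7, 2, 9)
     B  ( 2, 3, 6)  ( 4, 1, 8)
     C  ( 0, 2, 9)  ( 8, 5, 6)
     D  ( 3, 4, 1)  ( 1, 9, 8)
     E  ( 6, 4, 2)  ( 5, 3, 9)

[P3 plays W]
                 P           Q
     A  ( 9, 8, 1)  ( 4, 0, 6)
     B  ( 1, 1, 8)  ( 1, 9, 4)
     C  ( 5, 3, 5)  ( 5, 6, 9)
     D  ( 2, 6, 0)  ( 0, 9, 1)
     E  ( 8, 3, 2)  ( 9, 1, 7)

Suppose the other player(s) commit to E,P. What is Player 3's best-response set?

u_3(X vs E,P) = 2
u_3(Y vs E,P) = 8
u_3(Z vs E,P) = 2
u_3(W vs E,P) = 2
max payoff 8 at {Y}

BR_3 = {Y}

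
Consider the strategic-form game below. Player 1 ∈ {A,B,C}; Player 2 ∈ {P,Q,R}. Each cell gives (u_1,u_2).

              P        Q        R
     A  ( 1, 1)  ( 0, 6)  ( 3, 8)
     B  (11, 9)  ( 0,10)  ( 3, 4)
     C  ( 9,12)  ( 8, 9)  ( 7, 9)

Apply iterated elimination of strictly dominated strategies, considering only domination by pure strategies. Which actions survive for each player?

Survivors P1:{B,C} P2:{P,Q}

P1 drop A (C beats it: P:9>1 Q:8>0 R:7>3)
P2 drop R (P beats it: B:9>4 C:12>9)
P1→{B,C} P2→{P,Q}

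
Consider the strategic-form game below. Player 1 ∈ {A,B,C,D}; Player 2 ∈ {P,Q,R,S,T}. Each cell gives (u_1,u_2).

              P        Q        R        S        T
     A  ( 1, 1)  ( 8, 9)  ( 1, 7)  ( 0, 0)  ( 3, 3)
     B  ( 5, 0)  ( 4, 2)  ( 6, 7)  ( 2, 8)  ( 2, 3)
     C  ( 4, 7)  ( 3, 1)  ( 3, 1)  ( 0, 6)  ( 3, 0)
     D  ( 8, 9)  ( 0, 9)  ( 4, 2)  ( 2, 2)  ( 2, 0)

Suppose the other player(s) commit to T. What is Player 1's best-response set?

BR_1 = {A,C}

u_1(A vs T) = 3
u_1(B vs T) = 2
u_1(C vs T) = 3
u_1(D vs T) = 2
max payoff 3 at {A,C}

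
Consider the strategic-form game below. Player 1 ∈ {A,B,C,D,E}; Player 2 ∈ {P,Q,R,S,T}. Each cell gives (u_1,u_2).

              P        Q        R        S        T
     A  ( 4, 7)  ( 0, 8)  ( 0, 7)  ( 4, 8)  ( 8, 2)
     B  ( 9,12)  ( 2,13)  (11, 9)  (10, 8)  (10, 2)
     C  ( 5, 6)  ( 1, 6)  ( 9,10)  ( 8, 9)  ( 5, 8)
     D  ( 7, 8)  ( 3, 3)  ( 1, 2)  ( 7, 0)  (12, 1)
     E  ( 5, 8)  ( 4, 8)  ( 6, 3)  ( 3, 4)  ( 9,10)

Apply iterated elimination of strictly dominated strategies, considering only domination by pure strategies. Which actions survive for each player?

P1 drop A (B beats it: P:9>4 Q:2>0 R:11>0 S:10>4 T:10>8)
P1 drop C (B beats it: P:9>5 Q:2>1 R:11>9 S:10>8 T:10>5)
P2 drop R (P beats it: B:12>9 D:8>2 E:8>3)
P2 drop S (P beats it: B:12>8 D:8>0 E:8>4)
P1→{B,D,E} P2→{P,Q,T}

Remaining: P1:{B,D,E} P2:{P,Q,T}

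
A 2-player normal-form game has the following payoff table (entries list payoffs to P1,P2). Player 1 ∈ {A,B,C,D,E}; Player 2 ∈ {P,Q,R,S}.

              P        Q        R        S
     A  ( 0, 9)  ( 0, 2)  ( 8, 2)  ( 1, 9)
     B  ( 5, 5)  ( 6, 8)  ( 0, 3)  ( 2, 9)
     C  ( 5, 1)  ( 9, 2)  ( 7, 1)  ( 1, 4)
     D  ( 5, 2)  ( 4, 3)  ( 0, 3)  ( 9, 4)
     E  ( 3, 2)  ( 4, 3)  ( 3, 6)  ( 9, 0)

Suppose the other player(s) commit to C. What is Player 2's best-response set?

argmax u_2 = {S}

u_2(P vs C) = 1
u_2(Q vs C) = 2
u_2(R vs C) = 1
u_2(S vs C) = 4
max payoff 4 at {S}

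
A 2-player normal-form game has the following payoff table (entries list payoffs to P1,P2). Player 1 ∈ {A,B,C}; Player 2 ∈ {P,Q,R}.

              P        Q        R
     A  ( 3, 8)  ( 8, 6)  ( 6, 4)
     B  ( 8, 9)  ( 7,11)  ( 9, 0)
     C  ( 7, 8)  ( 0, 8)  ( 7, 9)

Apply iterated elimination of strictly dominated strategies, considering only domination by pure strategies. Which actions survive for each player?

P1 drop C (B beats it: P:8>7 Q:7>0 R:9>7)
P2 drop R (P beats it: A:8>4 B:9>0)
P1→{A,B} P2→{P,Q}

IESDS → P1:{A,B} P2:{P,Q}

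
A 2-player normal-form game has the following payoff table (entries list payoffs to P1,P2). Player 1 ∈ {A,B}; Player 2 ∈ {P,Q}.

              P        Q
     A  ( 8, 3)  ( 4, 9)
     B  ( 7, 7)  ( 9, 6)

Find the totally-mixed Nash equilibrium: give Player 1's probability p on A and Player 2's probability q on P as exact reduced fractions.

P1 indiff ⇒ q·8+(1-q)·4 = q·7+(1-q)·9 ⇒ q(1) = (1-q)(5) ⇒ q = 5/6
P2 indiff ⇒ p·3+(1-p)·7 = p·9+(1-p)·6 ⇒ p(-6) = (1-p)(-1) ⇒ p = 1/7

P1 mixes 1/7 on A; P2 mixes 5/6 on P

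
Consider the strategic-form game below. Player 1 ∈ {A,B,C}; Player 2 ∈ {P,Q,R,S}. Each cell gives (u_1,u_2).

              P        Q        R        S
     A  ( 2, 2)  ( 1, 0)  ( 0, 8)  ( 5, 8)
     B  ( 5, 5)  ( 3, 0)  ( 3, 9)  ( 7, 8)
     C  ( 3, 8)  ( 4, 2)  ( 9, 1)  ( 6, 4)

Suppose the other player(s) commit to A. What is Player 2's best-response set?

u_2(P vs A) = 2
u_2(Q vs A) = 0
u_2(R vs A) = 8
u_2(S vs A) = 8
max payoff 8 at {R,S}

argmax u_2 = {R,S}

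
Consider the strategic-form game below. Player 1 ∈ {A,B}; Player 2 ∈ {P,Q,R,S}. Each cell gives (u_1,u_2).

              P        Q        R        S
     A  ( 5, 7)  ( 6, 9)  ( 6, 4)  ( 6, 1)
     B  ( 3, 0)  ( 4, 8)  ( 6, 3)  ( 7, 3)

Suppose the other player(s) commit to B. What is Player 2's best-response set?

BR_2 = {Q}

u_2(P vs B) = 0
u_2(Q vs B) = 8
u_2(R vs B) = 3
u_2(S vs B) = 3
max payoff 8 at {Q}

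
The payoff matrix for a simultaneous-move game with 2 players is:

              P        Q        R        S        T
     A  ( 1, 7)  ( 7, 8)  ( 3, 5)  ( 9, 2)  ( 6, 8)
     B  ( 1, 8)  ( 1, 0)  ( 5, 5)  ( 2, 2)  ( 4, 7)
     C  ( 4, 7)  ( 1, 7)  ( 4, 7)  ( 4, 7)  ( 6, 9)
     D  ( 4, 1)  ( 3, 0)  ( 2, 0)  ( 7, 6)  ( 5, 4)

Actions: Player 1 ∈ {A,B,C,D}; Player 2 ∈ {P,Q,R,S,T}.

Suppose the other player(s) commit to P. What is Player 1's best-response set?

P1 best: {C,D}

u_1(A vs P) = 1
u_1(B vs P) = 1
u_1(C vs P) = 4
u_1(D vs P) = 4
max payoff 4 at {C,D}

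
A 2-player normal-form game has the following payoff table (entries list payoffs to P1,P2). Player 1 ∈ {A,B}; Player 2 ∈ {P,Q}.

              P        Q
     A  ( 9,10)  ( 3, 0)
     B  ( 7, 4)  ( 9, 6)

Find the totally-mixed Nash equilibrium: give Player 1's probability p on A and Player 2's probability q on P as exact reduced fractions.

p=1/6, q=3/4

P1 indiff ⇒ q·9+(1-q)·3 = q·7+(1-q)·9 ⇒ q(2) = (1-q)(6) ⇒ q = 3/4
P2 indiff ⇒ p·10+(1-p)·4 = p·0+(1-p)·6 ⇒ p(10) = (1-p)(2) ⇒ p = 1/6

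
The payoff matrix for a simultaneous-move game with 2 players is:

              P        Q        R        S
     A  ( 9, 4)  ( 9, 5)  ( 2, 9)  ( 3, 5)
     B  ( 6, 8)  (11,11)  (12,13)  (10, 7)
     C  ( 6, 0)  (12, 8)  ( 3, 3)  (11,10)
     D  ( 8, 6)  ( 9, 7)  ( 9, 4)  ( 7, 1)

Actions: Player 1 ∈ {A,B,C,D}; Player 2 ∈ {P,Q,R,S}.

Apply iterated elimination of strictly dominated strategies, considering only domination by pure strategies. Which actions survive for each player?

P2 drop P (Q beats it: A:5>4 B:11>8 C:8>0 D:7>6)
P1 drop A (B beats it: Q:11>9 R:12>2 S:10>3)
P1 drop D (B beats it: Q:11>9 R:12>9 S:10>7)
P1→{B,C} P2→{Q,R,S}

Remaining: P1:{B,C} P2:{Q,R,S}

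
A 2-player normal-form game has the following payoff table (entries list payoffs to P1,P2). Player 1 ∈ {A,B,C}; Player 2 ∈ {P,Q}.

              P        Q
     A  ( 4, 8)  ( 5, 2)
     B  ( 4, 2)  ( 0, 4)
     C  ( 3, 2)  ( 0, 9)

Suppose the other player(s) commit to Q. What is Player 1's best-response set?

BR_1 = {A}

u_1(A vs Q) = 5
u_1(B vs Q) = 0
u_1(C vs Q) = 0
max payoff 5 at {A}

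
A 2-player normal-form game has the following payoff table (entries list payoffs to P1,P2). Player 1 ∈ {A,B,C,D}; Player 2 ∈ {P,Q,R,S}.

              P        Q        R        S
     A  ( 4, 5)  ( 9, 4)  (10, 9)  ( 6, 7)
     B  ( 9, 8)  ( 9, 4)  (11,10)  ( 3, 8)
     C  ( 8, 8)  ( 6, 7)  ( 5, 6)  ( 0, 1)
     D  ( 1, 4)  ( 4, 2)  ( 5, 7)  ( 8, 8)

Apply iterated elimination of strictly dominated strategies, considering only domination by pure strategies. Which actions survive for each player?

P1 drop C (B beats it: P:9>8 Q:9>6 R:11>5 S:3>0)
P2 drop P (R beats it: A:9>5 B:10>8 D:7>4)
P2 drop Q (R beats it: A:9>4 B:10>4 D:7>2)
P1→{A,B,D} P2→{R,S}

IESDS → P1:{A,B,D} P2:{R,S}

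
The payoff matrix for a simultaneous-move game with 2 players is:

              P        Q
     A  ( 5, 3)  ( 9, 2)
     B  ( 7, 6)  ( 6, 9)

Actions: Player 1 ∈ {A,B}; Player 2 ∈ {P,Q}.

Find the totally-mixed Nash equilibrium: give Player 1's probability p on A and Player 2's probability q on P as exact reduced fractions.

(p,q) = (3/4, 3/5)

P1 indiff ⇒ q·5+(1-q)·9 = q·7+(1-q)·6 ⇒ q(-2) = (1-q)(-3) ⇒ q = 3/5
P2 indiff ⇒ p·3+(1-p)·6 = p·2+(1-p)·9 ⇒ p(1) = (1-p)(3) ⇒ p = 3/4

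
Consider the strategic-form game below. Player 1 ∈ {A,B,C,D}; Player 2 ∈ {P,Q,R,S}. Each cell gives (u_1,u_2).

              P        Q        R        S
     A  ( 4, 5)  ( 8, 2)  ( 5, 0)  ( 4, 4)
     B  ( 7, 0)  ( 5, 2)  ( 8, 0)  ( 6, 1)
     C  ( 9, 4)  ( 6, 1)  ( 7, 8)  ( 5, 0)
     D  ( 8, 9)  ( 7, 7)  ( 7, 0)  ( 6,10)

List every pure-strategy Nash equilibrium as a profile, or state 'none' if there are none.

NE set: (D,S)

(A,P): not NE [P1→C gives 9>4]
(A,Q): not NE [P2→P gives 5>2]
(A,R): not NE [P1→B gives 8>5; P2→P gives 5>0]
(A,S): not NE [P1→D gives 6>4; P2→P gives 5>4]
(B,P): not NE [P1→C gives 9>7; P2→Q gives 2>0]
(B,Q): not NE [P1→A gives 8>5]
(B,R): not NE [P2→Q gives 2>0]
(B,S): not NE [P2→Q gives 2>1]
(C,P): not NE [P2→R gives 8>4]
(C,Q): not NE [P1→A gives 8>6; P2→R gives 8>1]
(C,R): not NE [P1→B gives 8>7]
(C,S): not NE [P1→D gives 6>5; P2→R gives 8>0]
(D,P): not NE [P1→C gives 9>8; P2→S gives 10>9]
(D,Q): not NE [P1→A gives 8>7; P2→S gives 10>7]
(D,R): not NE [P1→B gives 8>7; P2→S gives 10>0]
(D,S): NE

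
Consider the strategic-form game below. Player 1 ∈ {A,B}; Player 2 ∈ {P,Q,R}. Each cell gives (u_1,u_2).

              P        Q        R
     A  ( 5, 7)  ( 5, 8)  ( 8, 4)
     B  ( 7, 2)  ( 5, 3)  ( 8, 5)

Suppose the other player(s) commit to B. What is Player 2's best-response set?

BR_2 = {R}

u_2(P vs B) = 2
u_2(Q vs B) = 3
u_2(R vs B) = 5
max payoff 5 at {R}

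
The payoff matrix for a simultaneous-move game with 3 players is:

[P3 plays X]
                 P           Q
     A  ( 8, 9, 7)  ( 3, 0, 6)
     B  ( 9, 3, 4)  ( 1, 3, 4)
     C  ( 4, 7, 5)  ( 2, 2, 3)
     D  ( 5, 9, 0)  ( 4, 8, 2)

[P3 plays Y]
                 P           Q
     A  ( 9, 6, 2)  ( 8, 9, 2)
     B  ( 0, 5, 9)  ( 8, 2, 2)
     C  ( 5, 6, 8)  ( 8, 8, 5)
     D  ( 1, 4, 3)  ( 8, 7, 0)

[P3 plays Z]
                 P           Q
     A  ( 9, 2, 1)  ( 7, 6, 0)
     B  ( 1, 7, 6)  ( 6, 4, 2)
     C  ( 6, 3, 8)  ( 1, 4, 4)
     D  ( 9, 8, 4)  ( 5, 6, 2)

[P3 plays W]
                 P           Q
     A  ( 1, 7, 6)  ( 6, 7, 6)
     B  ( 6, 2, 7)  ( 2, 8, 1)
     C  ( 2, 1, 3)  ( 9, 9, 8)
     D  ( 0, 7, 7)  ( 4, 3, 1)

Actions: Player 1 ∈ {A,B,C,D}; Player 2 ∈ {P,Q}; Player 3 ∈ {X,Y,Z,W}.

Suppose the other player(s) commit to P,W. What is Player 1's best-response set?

P1 best: {B}

u_1(A vs P,W) = 1
u_1(B vs P,W) = 6
u_1(C vs P,W) = 2
u_1(D vs P,W) = 0
max payoff 6 at {B}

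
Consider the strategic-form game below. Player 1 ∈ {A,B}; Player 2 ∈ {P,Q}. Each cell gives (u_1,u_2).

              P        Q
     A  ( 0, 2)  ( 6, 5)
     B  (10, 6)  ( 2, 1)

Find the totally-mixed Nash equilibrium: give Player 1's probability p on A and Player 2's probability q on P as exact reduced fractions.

P1 indiff ⇒ q·0+(1-q)·6 = q·10+(1-q)·2 ⇒ q(-10) = (1-q)(-4) ⇒ q = 2/7
P2 indiff ⇒ p·2+(1-p)·6 = p·5+(1-p)·1 ⇒ p(-3) = (1-p)(-5) ⇒ p = 5/8

P1 mixes 5/8 on A; P2 mixes 2/7 on P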